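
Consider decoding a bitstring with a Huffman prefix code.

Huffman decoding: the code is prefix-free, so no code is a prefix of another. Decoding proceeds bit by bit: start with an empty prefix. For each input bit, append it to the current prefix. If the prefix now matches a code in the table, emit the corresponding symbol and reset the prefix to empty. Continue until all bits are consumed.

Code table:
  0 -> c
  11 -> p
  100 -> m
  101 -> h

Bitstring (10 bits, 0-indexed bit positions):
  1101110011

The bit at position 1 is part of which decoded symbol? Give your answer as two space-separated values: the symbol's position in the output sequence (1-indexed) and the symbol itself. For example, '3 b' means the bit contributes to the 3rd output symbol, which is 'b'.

Answer: 1 p

Derivation:
Bit 0: prefix='1' (no match yet)
Bit 1: prefix='11' -> emit 'p', reset
Bit 2: prefix='0' -> emit 'c', reset
Bit 3: prefix='1' (no match yet)
Bit 4: prefix='11' -> emit 'p', reset
Bit 5: prefix='1' (no match yet)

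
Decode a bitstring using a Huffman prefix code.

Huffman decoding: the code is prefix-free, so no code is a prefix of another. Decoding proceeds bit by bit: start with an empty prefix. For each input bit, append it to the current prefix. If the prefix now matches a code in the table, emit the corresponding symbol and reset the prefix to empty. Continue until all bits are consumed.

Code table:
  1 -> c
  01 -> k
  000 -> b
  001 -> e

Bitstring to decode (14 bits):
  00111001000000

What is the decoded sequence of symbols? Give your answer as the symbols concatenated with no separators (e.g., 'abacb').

Answer: eccebb

Derivation:
Bit 0: prefix='0' (no match yet)
Bit 1: prefix='00' (no match yet)
Bit 2: prefix='001' -> emit 'e', reset
Bit 3: prefix='1' -> emit 'c', reset
Bit 4: prefix='1' -> emit 'c', reset
Bit 5: prefix='0' (no match yet)
Bit 6: prefix='00' (no match yet)
Bit 7: prefix='001' -> emit 'e', reset
Bit 8: prefix='0' (no match yet)
Bit 9: prefix='00' (no match yet)
Bit 10: prefix='000' -> emit 'b', reset
Bit 11: prefix='0' (no match yet)
Bit 12: prefix='00' (no match yet)
Bit 13: prefix='000' -> emit 'b', reset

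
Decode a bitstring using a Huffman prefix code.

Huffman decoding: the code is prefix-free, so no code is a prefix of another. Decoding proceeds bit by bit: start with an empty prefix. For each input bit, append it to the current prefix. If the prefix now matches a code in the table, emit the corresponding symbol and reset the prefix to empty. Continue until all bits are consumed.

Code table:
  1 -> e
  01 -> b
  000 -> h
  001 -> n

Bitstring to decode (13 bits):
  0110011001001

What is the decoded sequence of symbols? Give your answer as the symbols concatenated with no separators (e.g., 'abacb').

Answer: benenn

Derivation:
Bit 0: prefix='0' (no match yet)
Bit 1: prefix='01' -> emit 'b', reset
Bit 2: prefix='1' -> emit 'e', reset
Bit 3: prefix='0' (no match yet)
Bit 4: prefix='00' (no match yet)
Bit 5: prefix='001' -> emit 'n', reset
Bit 6: prefix='1' -> emit 'e', reset
Bit 7: prefix='0' (no match yet)
Bit 8: prefix='00' (no match yet)
Bit 9: prefix='001' -> emit 'n', reset
Bit 10: prefix='0' (no match yet)
Bit 11: prefix='00' (no match yet)
Bit 12: prefix='001' -> emit 'n', reset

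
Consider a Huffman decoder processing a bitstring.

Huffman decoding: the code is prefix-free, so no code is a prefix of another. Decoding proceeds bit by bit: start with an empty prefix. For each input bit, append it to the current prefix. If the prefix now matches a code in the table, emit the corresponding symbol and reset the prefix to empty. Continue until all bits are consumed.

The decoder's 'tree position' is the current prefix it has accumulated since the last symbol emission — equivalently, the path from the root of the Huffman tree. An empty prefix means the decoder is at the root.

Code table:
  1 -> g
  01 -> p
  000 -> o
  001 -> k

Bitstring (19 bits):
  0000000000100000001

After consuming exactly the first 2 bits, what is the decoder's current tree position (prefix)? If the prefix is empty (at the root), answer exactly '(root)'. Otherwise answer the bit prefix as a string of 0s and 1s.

Answer: 00

Derivation:
Bit 0: prefix='0' (no match yet)
Bit 1: prefix='00' (no match yet)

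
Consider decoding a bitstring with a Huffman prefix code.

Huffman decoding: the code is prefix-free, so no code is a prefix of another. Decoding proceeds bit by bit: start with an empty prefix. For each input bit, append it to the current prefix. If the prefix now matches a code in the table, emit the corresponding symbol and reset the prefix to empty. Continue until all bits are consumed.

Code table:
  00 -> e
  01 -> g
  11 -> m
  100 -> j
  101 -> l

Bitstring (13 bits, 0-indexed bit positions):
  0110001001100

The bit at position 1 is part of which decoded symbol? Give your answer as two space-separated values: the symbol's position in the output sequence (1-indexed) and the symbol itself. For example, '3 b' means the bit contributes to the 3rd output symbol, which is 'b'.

Answer: 1 g

Derivation:
Bit 0: prefix='0' (no match yet)
Bit 1: prefix='01' -> emit 'g', reset
Bit 2: prefix='1' (no match yet)
Bit 3: prefix='10' (no match yet)
Bit 4: prefix='100' -> emit 'j', reset
Bit 5: prefix='0' (no match yet)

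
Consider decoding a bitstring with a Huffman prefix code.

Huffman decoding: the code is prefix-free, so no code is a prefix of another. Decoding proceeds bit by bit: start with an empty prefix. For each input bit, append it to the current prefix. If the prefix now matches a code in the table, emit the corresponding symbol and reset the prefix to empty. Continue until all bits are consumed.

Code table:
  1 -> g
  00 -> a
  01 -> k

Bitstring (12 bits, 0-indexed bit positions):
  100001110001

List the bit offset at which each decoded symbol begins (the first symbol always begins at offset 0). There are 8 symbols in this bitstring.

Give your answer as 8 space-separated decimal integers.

Bit 0: prefix='1' -> emit 'g', reset
Bit 1: prefix='0' (no match yet)
Bit 2: prefix='00' -> emit 'a', reset
Bit 3: prefix='0' (no match yet)
Bit 4: prefix='00' -> emit 'a', reset
Bit 5: prefix='1' -> emit 'g', reset
Bit 6: prefix='1' -> emit 'g', reset
Bit 7: prefix='1' -> emit 'g', reset
Bit 8: prefix='0' (no match yet)
Bit 9: prefix='00' -> emit 'a', reset
Bit 10: prefix='0' (no match yet)
Bit 11: prefix='01' -> emit 'k', reset

Answer: 0 1 3 5 6 7 8 10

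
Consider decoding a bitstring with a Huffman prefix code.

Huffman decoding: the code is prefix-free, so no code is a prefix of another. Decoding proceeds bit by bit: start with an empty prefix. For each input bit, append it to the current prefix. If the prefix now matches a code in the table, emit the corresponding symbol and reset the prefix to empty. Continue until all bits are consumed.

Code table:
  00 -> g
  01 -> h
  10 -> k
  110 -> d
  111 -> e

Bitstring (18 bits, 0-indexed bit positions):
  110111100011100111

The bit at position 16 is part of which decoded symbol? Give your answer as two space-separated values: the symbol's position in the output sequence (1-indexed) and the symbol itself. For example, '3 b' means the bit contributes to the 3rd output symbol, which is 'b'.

Answer: 7 e

Derivation:
Bit 0: prefix='1' (no match yet)
Bit 1: prefix='11' (no match yet)
Bit 2: prefix='110' -> emit 'd', reset
Bit 3: prefix='1' (no match yet)
Bit 4: prefix='11' (no match yet)
Bit 5: prefix='111' -> emit 'e', reset
Bit 6: prefix='1' (no match yet)
Bit 7: prefix='10' -> emit 'k', reset
Bit 8: prefix='0' (no match yet)
Bit 9: prefix='00' -> emit 'g', reset
Bit 10: prefix='1' (no match yet)
Bit 11: prefix='11' (no match yet)
Bit 12: prefix='111' -> emit 'e', reset
Bit 13: prefix='0' (no match yet)
Bit 14: prefix='00' -> emit 'g', reset
Bit 15: prefix='1' (no match yet)
Bit 16: prefix='11' (no match yet)
Bit 17: prefix='111' -> emit 'e', reset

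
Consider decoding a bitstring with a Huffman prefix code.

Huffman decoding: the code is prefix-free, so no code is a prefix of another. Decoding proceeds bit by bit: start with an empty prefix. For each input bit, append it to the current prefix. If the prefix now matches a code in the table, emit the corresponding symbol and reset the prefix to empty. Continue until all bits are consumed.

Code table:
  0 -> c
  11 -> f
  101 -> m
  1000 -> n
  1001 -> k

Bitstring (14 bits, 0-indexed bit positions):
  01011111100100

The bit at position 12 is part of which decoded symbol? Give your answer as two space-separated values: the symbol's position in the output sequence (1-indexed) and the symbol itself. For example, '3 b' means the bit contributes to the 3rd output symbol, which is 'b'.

Bit 0: prefix='0' -> emit 'c', reset
Bit 1: prefix='1' (no match yet)
Bit 2: prefix='10' (no match yet)
Bit 3: prefix='101' -> emit 'm', reset
Bit 4: prefix='1' (no match yet)
Bit 5: prefix='11' -> emit 'f', reset
Bit 6: prefix='1' (no match yet)
Bit 7: prefix='11' -> emit 'f', reset
Bit 8: prefix='1' (no match yet)
Bit 9: prefix='10' (no match yet)
Bit 10: prefix='100' (no match yet)
Bit 11: prefix='1001' -> emit 'k', reset
Bit 12: prefix='0' -> emit 'c', reset
Bit 13: prefix='0' -> emit 'c', reset

Answer: 6 c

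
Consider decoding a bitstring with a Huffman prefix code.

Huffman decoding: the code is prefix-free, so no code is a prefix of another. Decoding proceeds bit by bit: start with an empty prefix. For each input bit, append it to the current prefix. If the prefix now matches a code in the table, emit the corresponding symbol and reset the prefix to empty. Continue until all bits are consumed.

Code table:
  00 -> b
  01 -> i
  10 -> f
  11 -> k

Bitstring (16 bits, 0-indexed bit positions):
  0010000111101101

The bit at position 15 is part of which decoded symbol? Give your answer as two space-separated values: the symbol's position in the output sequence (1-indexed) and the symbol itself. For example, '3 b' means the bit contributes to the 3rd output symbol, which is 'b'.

Answer: 8 i

Derivation:
Bit 0: prefix='0' (no match yet)
Bit 1: prefix='00' -> emit 'b', reset
Bit 2: prefix='1' (no match yet)
Bit 3: prefix='10' -> emit 'f', reset
Bit 4: prefix='0' (no match yet)
Bit 5: prefix='00' -> emit 'b', reset
Bit 6: prefix='0' (no match yet)
Bit 7: prefix='01' -> emit 'i', reset
Bit 8: prefix='1' (no match yet)
Bit 9: prefix='11' -> emit 'k', reset
Bit 10: prefix='1' (no match yet)
Bit 11: prefix='10' -> emit 'f', reset
Bit 12: prefix='1' (no match yet)
Bit 13: prefix='11' -> emit 'k', reset
Bit 14: prefix='0' (no match yet)
Bit 15: prefix='01' -> emit 'i', reset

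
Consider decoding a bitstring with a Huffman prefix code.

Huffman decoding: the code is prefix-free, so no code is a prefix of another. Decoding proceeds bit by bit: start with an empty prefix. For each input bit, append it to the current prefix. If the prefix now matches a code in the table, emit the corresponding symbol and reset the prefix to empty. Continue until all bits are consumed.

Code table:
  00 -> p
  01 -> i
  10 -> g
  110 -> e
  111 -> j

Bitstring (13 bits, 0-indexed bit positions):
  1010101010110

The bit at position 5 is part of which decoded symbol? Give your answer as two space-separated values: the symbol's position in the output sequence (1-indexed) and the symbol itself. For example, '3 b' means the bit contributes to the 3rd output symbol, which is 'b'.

Bit 0: prefix='1' (no match yet)
Bit 1: prefix='10' -> emit 'g', reset
Bit 2: prefix='1' (no match yet)
Bit 3: prefix='10' -> emit 'g', reset
Bit 4: prefix='1' (no match yet)
Bit 5: prefix='10' -> emit 'g', reset
Bit 6: prefix='1' (no match yet)
Bit 7: prefix='10' -> emit 'g', reset
Bit 8: prefix='1' (no match yet)
Bit 9: prefix='10' -> emit 'g', reset

Answer: 3 g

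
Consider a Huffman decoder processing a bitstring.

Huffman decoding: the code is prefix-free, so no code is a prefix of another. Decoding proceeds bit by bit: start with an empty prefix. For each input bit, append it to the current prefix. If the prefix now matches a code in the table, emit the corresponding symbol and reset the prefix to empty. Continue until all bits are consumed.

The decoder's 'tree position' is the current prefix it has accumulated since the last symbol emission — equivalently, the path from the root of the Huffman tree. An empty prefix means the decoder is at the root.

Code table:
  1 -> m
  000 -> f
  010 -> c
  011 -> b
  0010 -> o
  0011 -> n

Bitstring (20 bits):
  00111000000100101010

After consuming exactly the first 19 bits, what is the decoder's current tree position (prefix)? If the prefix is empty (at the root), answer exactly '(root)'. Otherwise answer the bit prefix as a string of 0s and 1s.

Bit 0: prefix='0' (no match yet)
Bit 1: prefix='00' (no match yet)
Bit 2: prefix='001' (no match yet)
Bit 3: prefix='0011' -> emit 'n', reset
Bit 4: prefix='1' -> emit 'm', reset
Bit 5: prefix='0' (no match yet)
Bit 6: prefix='00' (no match yet)
Bit 7: prefix='000' -> emit 'f', reset
Bit 8: prefix='0' (no match yet)
Bit 9: prefix='00' (no match yet)
Bit 10: prefix='000' -> emit 'f', reset
Bit 11: prefix='1' -> emit 'm', reset
Bit 12: prefix='0' (no match yet)
Bit 13: prefix='00' (no match yet)
Bit 14: prefix='001' (no match yet)
Bit 15: prefix='0010' -> emit 'o', reset
Bit 16: prefix='1' -> emit 'm', reset
Bit 17: prefix='0' (no match yet)
Bit 18: prefix='01' (no match yet)

Answer: 01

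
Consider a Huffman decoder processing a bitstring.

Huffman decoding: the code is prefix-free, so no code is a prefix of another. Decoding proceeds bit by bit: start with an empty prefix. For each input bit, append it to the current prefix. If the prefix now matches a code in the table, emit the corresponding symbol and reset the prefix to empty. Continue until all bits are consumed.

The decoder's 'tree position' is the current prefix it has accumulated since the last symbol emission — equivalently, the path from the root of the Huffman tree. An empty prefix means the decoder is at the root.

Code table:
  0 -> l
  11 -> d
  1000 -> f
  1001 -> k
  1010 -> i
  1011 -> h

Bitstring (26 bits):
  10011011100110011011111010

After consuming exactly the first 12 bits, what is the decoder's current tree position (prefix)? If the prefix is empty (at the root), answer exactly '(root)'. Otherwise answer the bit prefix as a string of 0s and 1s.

Answer: (root)

Derivation:
Bit 0: prefix='1' (no match yet)
Bit 1: prefix='10' (no match yet)
Bit 2: prefix='100' (no match yet)
Bit 3: prefix='1001' -> emit 'k', reset
Bit 4: prefix='1' (no match yet)
Bit 5: prefix='10' (no match yet)
Bit 6: prefix='101' (no match yet)
Bit 7: prefix='1011' -> emit 'h', reset
Bit 8: prefix='1' (no match yet)
Bit 9: prefix='10' (no match yet)
Bit 10: prefix='100' (no match yet)
Bit 11: prefix='1001' -> emit 'k', reset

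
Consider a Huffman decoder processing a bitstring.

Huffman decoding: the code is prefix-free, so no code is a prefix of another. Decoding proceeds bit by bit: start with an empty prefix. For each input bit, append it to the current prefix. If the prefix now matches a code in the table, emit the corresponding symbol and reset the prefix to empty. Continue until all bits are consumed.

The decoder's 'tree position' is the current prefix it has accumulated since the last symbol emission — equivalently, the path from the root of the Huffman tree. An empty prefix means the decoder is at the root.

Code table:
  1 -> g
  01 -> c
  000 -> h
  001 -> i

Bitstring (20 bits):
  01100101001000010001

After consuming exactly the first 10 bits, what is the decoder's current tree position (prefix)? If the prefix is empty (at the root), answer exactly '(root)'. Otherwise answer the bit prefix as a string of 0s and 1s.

Bit 0: prefix='0' (no match yet)
Bit 1: prefix='01' -> emit 'c', reset
Bit 2: prefix='1' -> emit 'g', reset
Bit 3: prefix='0' (no match yet)
Bit 4: prefix='00' (no match yet)
Bit 5: prefix='001' -> emit 'i', reset
Bit 6: prefix='0' (no match yet)
Bit 7: prefix='01' -> emit 'c', reset
Bit 8: prefix='0' (no match yet)
Bit 9: prefix='00' (no match yet)

Answer: 00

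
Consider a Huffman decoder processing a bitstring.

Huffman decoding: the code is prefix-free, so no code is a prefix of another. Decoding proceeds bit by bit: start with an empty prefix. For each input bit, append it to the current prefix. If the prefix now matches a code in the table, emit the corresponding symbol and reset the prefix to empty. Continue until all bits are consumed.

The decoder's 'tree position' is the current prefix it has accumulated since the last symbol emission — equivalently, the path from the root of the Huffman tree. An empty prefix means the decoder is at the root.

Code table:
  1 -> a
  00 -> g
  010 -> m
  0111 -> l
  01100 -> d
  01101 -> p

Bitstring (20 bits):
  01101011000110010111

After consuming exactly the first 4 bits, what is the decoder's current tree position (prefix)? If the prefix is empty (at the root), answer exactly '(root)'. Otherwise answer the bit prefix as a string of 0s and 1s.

Answer: 0110

Derivation:
Bit 0: prefix='0' (no match yet)
Bit 1: prefix='01' (no match yet)
Bit 2: prefix='011' (no match yet)
Bit 3: prefix='0110' (no match yet)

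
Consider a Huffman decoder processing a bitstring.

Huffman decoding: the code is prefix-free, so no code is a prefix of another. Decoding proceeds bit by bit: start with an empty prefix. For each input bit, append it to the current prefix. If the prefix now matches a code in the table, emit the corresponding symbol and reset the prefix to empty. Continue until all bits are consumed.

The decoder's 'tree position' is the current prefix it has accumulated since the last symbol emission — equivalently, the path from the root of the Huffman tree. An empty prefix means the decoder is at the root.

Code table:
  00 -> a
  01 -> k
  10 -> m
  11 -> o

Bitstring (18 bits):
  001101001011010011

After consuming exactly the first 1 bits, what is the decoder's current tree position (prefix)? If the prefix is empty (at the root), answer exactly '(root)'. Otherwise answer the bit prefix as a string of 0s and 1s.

Bit 0: prefix='0' (no match yet)

Answer: 0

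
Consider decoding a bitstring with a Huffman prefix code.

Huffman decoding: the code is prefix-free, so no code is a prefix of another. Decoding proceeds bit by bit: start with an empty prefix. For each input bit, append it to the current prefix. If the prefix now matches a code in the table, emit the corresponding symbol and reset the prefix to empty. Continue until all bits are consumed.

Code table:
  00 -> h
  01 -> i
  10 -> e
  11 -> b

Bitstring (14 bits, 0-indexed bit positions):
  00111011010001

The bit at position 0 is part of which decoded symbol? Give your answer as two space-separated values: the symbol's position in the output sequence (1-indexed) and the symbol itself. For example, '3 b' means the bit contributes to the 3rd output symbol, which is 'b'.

Bit 0: prefix='0' (no match yet)
Bit 1: prefix='00' -> emit 'h', reset
Bit 2: prefix='1' (no match yet)
Bit 3: prefix='11' -> emit 'b', reset
Bit 4: prefix='1' (no match yet)

Answer: 1 h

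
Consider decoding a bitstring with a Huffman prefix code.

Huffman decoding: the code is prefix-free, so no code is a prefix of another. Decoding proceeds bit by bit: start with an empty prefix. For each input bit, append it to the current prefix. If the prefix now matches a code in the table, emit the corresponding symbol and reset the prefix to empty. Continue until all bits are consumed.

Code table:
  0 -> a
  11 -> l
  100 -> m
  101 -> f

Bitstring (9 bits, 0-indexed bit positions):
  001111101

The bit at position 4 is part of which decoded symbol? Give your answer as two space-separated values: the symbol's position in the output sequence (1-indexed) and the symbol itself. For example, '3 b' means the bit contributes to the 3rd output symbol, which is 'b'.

Bit 0: prefix='0' -> emit 'a', reset
Bit 1: prefix='0' -> emit 'a', reset
Bit 2: prefix='1' (no match yet)
Bit 3: prefix='11' -> emit 'l', reset
Bit 4: prefix='1' (no match yet)
Bit 5: prefix='11' -> emit 'l', reset
Bit 6: prefix='1' (no match yet)
Bit 7: prefix='10' (no match yet)
Bit 8: prefix='101' -> emit 'f', reset

Answer: 4 l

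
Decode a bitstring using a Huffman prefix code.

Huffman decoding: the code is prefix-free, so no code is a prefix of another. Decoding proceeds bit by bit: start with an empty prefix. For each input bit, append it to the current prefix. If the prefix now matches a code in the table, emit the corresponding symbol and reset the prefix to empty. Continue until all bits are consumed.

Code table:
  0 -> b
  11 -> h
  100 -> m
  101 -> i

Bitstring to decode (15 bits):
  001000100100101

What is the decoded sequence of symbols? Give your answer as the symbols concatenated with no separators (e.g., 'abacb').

Bit 0: prefix='0' -> emit 'b', reset
Bit 1: prefix='0' -> emit 'b', reset
Bit 2: prefix='1' (no match yet)
Bit 3: prefix='10' (no match yet)
Bit 4: prefix='100' -> emit 'm', reset
Bit 5: prefix='0' -> emit 'b', reset
Bit 6: prefix='1' (no match yet)
Bit 7: prefix='10' (no match yet)
Bit 8: prefix='100' -> emit 'm', reset
Bit 9: prefix='1' (no match yet)
Bit 10: prefix='10' (no match yet)
Bit 11: prefix='100' -> emit 'm', reset
Bit 12: prefix='1' (no match yet)
Bit 13: prefix='10' (no match yet)
Bit 14: prefix='101' -> emit 'i', reset

Answer: bbmbmmi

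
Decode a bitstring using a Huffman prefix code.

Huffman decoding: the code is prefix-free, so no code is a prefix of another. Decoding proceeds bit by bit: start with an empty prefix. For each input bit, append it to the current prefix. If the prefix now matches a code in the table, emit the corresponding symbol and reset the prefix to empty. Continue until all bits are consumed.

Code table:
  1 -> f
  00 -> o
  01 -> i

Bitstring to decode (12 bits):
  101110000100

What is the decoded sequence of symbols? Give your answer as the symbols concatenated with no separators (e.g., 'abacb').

Bit 0: prefix='1' -> emit 'f', reset
Bit 1: prefix='0' (no match yet)
Bit 2: prefix='01' -> emit 'i', reset
Bit 3: prefix='1' -> emit 'f', reset
Bit 4: prefix='1' -> emit 'f', reset
Bit 5: prefix='0' (no match yet)
Bit 6: prefix='00' -> emit 'o', reset
Bit 7: prefix='0' (no match yet)
Bit 8: prefix='00' -> emit 'o', reset
Bit 9: prefix='1' -> emit 'f', reset
Bit 10: prefix='0' (no match yet)
Bit 11: prefix='00' -> emit 'o', reset

Answer: fiffoofo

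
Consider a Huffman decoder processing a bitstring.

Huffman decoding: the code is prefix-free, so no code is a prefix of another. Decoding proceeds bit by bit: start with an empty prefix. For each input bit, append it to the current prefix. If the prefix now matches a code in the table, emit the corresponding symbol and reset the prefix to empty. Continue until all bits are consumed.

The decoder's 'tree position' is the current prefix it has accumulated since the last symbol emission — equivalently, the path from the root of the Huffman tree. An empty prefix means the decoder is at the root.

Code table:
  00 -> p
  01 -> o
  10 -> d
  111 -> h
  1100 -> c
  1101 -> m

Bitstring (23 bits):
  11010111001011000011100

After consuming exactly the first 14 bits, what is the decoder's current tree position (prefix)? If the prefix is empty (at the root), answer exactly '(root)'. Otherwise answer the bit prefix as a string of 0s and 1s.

Bit 0: prefix='1' (no match yet)
Bit 1: prefix='11' (no match yet)
Bit 2: prefix='110' (no match yet)
Bit 3: prefix='1101' -> emit 'm', reset
Bit 4: prefix='0' (no match yet)
Bit 5: prefix='01' -> emit 'o', reset
Bit 6: prefix='1' (no match yet)
Bit 7: prefix='11' (no match yet)
Bit 8: prefix='110' (no match yet)
Bit 9: prefix='1100' -> emit 'c', reset
Bit 10: prefix='1' (no match yet)
Bit 11: prefix='10' -> emit 'd', reset
Bit 12: prefix='1' (no match yet)
Bit 13: prefix='11' (no match yet)

Answer: 11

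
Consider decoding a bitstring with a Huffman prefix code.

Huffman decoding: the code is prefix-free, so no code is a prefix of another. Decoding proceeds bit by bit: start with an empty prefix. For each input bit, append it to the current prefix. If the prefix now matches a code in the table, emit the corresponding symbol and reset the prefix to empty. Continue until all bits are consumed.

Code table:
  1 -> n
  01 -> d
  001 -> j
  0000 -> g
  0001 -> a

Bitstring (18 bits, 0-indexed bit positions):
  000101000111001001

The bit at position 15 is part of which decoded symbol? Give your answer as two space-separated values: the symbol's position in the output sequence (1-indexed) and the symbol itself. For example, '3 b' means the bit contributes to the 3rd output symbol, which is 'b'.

Answer: 7 j

Derivation:
Bit 0: prefix='0' (no match yet)
Bit 1: prefix='00' (no match yet)
Bit 2: prefix='000' (no match yet)
Bit 3: prefix='0001' -> emit 'a', reset
Bit 4: prefix='0' (no match yet)
Bit 5: prefix='01' -> emit 'd', reset
Bit 6: prefix='0' (no match yet)
Bit 7: prefix='00' (no match yet)
Bit 8: prefix='000' (no match yet)
Bit 9: prefix='0001' -> emit 'a', reset
Bit 10: prefix='1' -> emit 'n', reset
Bit 11: prefix='1' -> emit 'n', reset
Bit 12: prefix='0' (no match yet)
Bit 13: prefix='00' (no match yet)
Bit 14: prefix='001' -> emit 'j', reset
Bit 15: prefix='0' (no match yet)
Bit 16: prefix='00' (no match yet)
Bit 17: prefix='001' -> emit 'j', reset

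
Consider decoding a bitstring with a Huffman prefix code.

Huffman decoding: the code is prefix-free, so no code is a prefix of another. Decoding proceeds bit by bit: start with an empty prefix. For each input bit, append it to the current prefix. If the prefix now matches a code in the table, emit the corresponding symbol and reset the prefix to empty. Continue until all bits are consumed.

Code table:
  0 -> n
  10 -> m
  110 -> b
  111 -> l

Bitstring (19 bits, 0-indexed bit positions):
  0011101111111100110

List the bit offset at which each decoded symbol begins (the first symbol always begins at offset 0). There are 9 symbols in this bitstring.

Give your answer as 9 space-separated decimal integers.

Bit 0: prefix='0' -> emit 'n', reset
Bit 1: prefix='0' -> emit 'n', reset
Bit 2: prefix='1' (no match yet)
Bit 3: prefix='11' (no match yet)
Bit 4: prefix='111' -> emit 'l', reset
Bit 5: prefix='0' -> emit 'n', reset
Bit 6: prefix='1' (no match yet)
Bit 7: prefix='11' (no match yet)
Bit 8: prefix='111' -> emit 'l', reset
Bit 9: prefix='1' (no match yet)
Bit 10: prefix='11' (no match yet)
Bit 11: prefix='111' -> emit 'l', reset
Bit 12: prefix='1' (no match yet)
Bit 13: prefix='11' (no match yet)
Bit 14: prefix='110' -> emit 'b', reset
Bit 15: prefix='0' -> emit 'n', reset
Bit 16: prefix='1' (no match yet)
Bit 17: prefix='11' (no match yet)
Bit 18: prefix='110' -> emit 'b', reset

Answer: 0 1 2 5 6 9 12 15 16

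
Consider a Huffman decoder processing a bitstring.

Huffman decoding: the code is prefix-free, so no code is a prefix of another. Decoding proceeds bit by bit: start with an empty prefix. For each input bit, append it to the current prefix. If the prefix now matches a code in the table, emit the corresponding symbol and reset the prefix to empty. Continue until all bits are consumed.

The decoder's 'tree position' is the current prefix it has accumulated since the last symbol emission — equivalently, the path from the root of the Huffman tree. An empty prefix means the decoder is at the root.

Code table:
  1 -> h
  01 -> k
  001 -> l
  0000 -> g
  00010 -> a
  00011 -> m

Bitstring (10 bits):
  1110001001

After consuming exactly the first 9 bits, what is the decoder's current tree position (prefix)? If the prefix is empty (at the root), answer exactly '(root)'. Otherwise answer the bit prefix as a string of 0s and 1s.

Answer: 0

Derivation:
Bit 0: prefix='1' -> emit 'h', reset
Bit 1: prefix='1' -> emit 'h', reset
Bit 2: prefix='1' -> emit 'h', reset
Bit 3: prefix='0' (no match yet)
Bit 4: prefix='00' (no match yet)
Bit 5: prefix='000' (no match yet)
Bit 6: prefix='0001' (no match yet)
Bit 7: prefix='00010' -> emit 'a', reset
Bit 8: prefix='0' (no match yet)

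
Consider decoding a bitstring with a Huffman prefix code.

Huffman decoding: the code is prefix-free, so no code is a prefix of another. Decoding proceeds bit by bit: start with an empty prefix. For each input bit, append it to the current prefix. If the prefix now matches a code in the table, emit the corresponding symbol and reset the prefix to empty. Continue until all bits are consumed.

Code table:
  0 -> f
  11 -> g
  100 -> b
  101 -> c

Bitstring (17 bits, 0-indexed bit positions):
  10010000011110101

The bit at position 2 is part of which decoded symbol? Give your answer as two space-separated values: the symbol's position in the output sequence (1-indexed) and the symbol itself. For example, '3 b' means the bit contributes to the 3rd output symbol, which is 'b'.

Answer: 1 b

Derivation:
Bit 0: prefix='1' (no match yet)
Bit 1: prefix='10' (no match yet)
Bit 2: prefix='100' -> emit 'b', reset
Bit 3: prefix='1' (no match yet)
Bit 4: prefix='10' (no match yet)
Bit 5: prefix='100' -> emit 'b', reset
Bit 6: prefix='0' -> emit 'f', reset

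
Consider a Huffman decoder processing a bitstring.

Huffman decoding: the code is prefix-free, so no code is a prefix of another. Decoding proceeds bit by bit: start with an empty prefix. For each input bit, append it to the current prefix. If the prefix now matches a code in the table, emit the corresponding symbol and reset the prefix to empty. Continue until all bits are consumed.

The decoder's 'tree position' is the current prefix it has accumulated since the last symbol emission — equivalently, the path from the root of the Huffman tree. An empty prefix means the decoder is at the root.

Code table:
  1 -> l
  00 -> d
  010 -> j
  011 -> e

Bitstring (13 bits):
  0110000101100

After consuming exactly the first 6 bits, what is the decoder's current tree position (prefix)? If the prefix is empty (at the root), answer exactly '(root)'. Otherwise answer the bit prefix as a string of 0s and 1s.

Bit 0: prefix='0' (no match yet)
Bit 1: prefix='01' (no match yet)
Bit 2: prefix='011' -> emit 'e', reset
Bit 3: prefix='0' (no match yet)
Bit 4: prefix='00' -> emit 'd', reset
Bit 5: prefix='0' (no match yet)

Answer: 0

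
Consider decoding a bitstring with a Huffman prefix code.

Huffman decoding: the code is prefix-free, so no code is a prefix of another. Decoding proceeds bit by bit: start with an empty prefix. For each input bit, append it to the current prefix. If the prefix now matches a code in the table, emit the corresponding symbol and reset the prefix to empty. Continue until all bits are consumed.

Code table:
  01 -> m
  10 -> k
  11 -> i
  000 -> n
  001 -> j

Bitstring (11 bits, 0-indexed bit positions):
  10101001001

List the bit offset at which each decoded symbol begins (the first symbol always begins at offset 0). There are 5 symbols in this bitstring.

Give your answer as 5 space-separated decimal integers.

Bit 0: prefix='1' (no match yet)
Bit 1: prefix='10' -> emit 'k', reset
Bit 2: prefix='1' (no match yet)
Bit 3: prefix='10' -> emit 'k', reset
Bit 4: prefix='1' (no match yet)
Bit 5: prefix='10' -> emit 'k', reset
Bit 6: prefix='0' (no match yet)
Bit 7: prefix='01' -> emit 'm', reset
Bit 8: prefix='0' (no match yet)
Bit 9: prefix='00' (no match yet)
Bit 10: prefix='001' -> emit 'j', reset

Answer: 0 2 4 6 8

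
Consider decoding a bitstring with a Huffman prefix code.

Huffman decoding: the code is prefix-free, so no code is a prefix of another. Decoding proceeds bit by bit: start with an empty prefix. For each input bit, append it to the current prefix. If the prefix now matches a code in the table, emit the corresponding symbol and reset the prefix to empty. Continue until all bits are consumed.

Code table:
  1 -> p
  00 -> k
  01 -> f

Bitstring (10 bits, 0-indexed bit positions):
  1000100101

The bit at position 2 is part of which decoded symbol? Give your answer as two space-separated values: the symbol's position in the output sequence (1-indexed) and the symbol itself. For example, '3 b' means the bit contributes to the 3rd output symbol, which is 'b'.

Answer: 2 k

Derivation:
Bit 0: prefix='1' -> emit 'p', reset
Bit 1: prefix='0' (no match yet)
Bit 2: prefix='00' -> emit 'k', reset
Bit 3: prefix='0' (no match yet)
Bit 4: prefix='01' -> emit 'f', reset
Bit 5: prefix='0' (no match yet)
Bit 6: prefix='00' -> emit 'k', reset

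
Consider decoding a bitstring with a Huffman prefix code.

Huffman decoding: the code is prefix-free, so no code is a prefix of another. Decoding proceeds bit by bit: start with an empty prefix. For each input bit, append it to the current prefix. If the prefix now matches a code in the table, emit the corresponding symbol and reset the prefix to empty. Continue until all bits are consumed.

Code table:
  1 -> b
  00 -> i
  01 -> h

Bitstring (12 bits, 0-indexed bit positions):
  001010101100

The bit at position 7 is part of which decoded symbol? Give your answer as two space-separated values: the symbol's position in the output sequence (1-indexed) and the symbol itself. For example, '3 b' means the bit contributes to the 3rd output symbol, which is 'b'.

Answer: 5 h

Derivation:
Bit 0: prefix='0' (no match yet)
Bit 1: prefix='00' -> emit 'i', reset
Bit 2: prefix='1' -> emit 'b', reset
Bit 3: prefix='0' (no match yet)
Bit 4: prefix='01' -> emit 'h', reset
Bit 5: prefix='0' (no match yet)
Bit 6: prefix='01' -> emit 'h', reset
Bit 7: prefix='0' (no match yet)
Bit 8: prefix='01' -> emit 'h', reset
Bit 9: prefix='1' -> emit 'b', reset
Bit 10: prefix='0' (no match yet)
Bit 11: prefix='00' -> emit 'i', reset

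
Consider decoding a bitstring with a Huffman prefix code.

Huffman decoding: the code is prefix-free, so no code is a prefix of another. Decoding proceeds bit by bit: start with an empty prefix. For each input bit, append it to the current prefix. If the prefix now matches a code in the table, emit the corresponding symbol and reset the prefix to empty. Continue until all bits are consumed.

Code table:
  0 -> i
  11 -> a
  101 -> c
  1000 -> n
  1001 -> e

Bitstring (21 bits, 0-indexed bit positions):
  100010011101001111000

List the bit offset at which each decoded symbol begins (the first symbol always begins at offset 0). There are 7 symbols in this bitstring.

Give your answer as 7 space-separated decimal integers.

Answer: 0 4 8 10 11 15 17

Derivation:
Bit 0: prefix='1' (no match yet)
Bit 1: prefix='10' (no match yet)
Bit 2: prefix='100' (no match yet)
Bit 3: prefix='1000' -> emit 'n', reset
Bit 4: prefix='1' (no match yet)
Bit 5: prefix='10' (no match yet)
Bit 6: prefix='100' (no match yet)
Bit 7: prefix='1001' -> emit 'e', reset
Bit 8: prefix='1' (no match yet)
Bit 9: prefix='11' -> emit 'a', reset
Bit 10: prefix='0' -> emit 'i', reset
Bit 11: prefix='1' (no match yet)
Bit 12: prefix='10' (no match yet)
Bit 13: prefix='100' (no match yet)
Bit 14: prefix='1001' -> emit 'e', reset
Bit 15: prefix='1' (no match yet)
Bit 16: prefix='11' -> emit 'a', reset
Bit 17: prefix='1' (no match yet)
Bit 18: prefix='10' (no match yet)
Bit 19: prefix='100' (no match yet)
Bit 20: prefix='1000' -> emit 'n', reset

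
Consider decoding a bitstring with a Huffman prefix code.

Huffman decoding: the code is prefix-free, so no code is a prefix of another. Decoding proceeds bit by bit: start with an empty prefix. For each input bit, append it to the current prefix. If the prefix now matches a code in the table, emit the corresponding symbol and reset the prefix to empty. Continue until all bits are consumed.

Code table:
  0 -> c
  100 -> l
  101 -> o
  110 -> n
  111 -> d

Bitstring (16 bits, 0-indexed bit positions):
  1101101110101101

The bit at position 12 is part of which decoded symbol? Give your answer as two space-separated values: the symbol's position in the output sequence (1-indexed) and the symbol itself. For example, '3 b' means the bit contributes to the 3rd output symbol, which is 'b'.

Bit 0: prefix='1' (no match yet)
Bit 1: prefix='11' (no match yet)
Bit 2: prefix='110' -> emit 'n', reset
Bit 3: prefix='1' (no match yet)
Bit 4: prefix='11' (no match yet)
Bit 5: prefix='110' -> emit 'n', reset
Bit 6: prefix='1' (no match yet)
Bit 7: prefix='11' (no match yet)
Bit 8: prefix='111' -> emit 'd', reset
Bit 9: prefix='0' -> emit 'c', reset
Bit 10: prefix='1' (no match yet)
Bit 11: prefix='10' (no match yet)
Bit 12: prefix='101' -> emit 'o', reset
Bit 13: prefix='1' (no match yet)
Bit 14: prefix='10' (no match yet)
Bit 15: prefix='101' -> emit 'o', reset

Answer: 5 o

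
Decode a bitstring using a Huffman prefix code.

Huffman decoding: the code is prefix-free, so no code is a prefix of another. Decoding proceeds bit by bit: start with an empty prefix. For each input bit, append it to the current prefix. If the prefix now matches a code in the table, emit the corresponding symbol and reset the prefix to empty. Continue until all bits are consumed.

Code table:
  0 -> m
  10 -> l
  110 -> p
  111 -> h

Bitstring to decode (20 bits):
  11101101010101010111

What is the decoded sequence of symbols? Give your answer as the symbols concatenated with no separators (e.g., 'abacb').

Answer: hmplllllh

Derivation:
Bit 0: prefix='1' (no match yet)
Bit 1: prefix='11' (no match yet)
Bit 2: prefix='111' -> emit 'h', reset
Bit 3: prefix='0' -> emit 'm', reset
Bit 4: prefix='1' (no match yet)
Bit 5: prefix='11' (no match yet)
Bit 6: prefix='110' -> emit 'p', reset
Bit 7: prefix='1' (no match yet)
Bit 8: prefix='10' -> emit 'l', reset
Bit 9: prefix='1' (no match yet)
Bit 10: prefix='10' -> emit 'l', reset
Bit 11: prefix='1' (no match yet)
Bit 12: prefix='10' -> emit 'l', reset
Bit 13: prefix='1' (no match yet)
Bit 14: prefix='10' -> emit 'l', reset
Bit 15: prefix='1' (no match yet)
Bit 16: prefix='10' -> emit 'l', reset
Bit 17: prefix='1' (no match yet)
Bit 18: prefix='11' (no match yet)
Bit 19: prefix='111' -> emit 'h', reset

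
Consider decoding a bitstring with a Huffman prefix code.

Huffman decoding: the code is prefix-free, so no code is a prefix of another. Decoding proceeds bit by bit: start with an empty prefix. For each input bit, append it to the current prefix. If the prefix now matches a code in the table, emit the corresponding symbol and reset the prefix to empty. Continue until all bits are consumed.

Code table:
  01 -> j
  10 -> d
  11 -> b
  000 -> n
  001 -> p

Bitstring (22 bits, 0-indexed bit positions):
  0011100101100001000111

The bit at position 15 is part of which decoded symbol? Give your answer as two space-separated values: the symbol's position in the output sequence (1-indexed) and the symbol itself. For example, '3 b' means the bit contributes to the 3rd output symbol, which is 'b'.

Bit 0: prefix='0' (no match yet)
Bit 1: prefix='00' (no match yet)
Bit 2: prefix='001' -> emit 'p', reset
Bit 3: prefix='1' (no match yet)
Bit 4: prefix='11' -> emit 'b', reset
Bit 5: prefix='0' (no match yet)
Bit 6: prefix='00' (no match yet)
Bit 7: prefix='001' -> emit 'p', reset
Bit 8: prefix='0' (no match yet)
Bit 9: prefix='01' -> emit 'j', reset
Bit 10: prefix='1' (no match yet)
Bit 11: prefix='10' -> emit 'd', reset
Bit 12: prefix='0' (no match yet)
Bit 13: prefix='00' (no match yet)
Bit 14: prefix='000' -> emit 'n', reset
Bit 15: prefix='1' (no match yet)
Bit 16: prefix='10' -> emit 'd', reset
Bit 17: prefix='0' (no match yet)
Bit 18: prefix='00' (no match yet)
Bit 19: prefix='001' -> emit 'p', reset

Answer: 7 d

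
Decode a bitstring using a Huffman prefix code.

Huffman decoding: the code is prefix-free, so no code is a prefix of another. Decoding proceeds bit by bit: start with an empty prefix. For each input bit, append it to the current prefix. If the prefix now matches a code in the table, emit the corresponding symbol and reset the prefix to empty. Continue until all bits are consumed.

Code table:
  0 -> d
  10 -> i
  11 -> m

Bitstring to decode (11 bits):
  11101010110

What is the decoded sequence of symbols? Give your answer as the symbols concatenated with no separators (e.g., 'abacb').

Bit 0: prefix='1' (no match yet)
Bit 1: prefix='11' -> emit 'm', reset
Bit 2: prefix='1' (no match yet)
Bit 3: prefix='10' -> emit 'i', reset
Bit 4: prefix='1' (no match yet)
Bit 5: prefix='10' -> emit 'i', reset
Bit 6: prefix='1' (no match yet)
Bit 7: prefix='10' -> emit 'i', reset
Bit 8: prefix='1' (no match yet)
Bit 9: prefix='11' -> emit 'm', reset
Bit 10: prefix='0' -> emit 'd', reset

Answer: miiimd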